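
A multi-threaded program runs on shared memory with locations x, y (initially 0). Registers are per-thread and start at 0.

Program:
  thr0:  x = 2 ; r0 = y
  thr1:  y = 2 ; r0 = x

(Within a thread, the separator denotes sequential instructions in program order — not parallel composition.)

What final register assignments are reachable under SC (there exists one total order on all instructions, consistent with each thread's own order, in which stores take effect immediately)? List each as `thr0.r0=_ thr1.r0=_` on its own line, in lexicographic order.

thr0.r0=0 thr1.r0=2
thr0.r0=2 thr1.r0=0
thr0.r0=2 thr1.r0=2

outcome vector order: (thr0.r0,thr1.r0)
|SC outcomes| = 3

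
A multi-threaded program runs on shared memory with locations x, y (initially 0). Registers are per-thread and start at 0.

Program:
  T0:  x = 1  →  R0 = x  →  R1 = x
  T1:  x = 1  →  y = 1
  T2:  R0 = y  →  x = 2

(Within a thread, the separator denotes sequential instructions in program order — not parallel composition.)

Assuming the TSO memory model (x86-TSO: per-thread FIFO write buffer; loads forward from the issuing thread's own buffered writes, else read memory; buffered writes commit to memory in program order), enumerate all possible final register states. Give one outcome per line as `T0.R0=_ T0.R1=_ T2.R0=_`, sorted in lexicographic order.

T0.R0=1 T0.R1=1 T2.R0=0
T0.R0=1 T0.R1=1 T2.R0=1
T0.R0=1 T0.R1=2 T2.R0=0
T0.R0=1 T0.R1=2 T2.R0=1
T0.R0=2 T0.R1=1 T2.R0=0
T0.R0=2 T0.R1=2 T2.R0=0
T0.R0=2 T0.R1=2 T2.R0=1

outcome vector order: (T0.R0,T0.R1,T2.R0)
|TSO outcomes| = 7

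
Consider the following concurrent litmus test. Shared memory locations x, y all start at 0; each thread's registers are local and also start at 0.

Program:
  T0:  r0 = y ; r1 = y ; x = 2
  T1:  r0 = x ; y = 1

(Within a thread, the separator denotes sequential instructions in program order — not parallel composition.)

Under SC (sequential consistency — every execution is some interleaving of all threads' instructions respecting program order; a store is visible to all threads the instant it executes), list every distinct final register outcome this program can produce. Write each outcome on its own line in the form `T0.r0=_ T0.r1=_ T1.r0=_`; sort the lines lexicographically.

outcome vector order: (T0.r0,T0.r1,T1.r0)
|SC outcomes| = 4

T0.r0=0 T0.r1=0 T1.r0=0
T0.r0=0 T0.r1=0 T1.r0=2
T0.r0=0 T0.r1=1 T1.r0=0
T0.r0=1 T0.r1=1 T1.r0=0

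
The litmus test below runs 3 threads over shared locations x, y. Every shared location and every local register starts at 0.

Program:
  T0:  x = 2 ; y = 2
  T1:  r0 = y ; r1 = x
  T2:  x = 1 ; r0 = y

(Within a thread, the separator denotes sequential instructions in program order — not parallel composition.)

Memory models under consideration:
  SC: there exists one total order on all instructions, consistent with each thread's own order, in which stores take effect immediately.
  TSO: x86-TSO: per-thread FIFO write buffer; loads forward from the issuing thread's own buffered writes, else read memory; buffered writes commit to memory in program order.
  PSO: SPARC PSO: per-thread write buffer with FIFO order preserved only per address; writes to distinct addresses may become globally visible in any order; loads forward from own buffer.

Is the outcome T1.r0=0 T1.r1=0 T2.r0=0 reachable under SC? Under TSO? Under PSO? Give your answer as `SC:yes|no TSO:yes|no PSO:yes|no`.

outcome vector order: (T1.r0,T1.r1,T2.r0)
SC (10): 000 002 010 012 020 022 210 212 220 222
TSO (10): 000 002 010 012 020 022 210 212 220 222
PSO (12): 000 002 010 012 020 022 200 202 210 212 220 222
target 000 ∈ {SC,TSO,PSO}

SC:yes TSO:yes PSO:yes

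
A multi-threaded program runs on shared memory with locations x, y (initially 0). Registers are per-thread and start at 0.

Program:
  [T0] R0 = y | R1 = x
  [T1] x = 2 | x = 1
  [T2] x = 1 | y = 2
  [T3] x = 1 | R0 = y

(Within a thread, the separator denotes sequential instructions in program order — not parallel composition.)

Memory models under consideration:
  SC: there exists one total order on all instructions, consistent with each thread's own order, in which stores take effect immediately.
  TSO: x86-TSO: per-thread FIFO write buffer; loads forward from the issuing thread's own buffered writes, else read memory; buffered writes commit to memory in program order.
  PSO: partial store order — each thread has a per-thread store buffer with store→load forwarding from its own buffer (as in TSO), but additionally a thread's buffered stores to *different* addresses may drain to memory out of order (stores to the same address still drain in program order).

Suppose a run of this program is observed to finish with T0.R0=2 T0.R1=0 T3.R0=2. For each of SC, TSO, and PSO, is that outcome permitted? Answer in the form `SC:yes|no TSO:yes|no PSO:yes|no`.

outcome vector order: (T0.R0,T0.R1,T3.R0)
SC: 10 outcomes — {000 002 010 012 020 022 210 212 220 222}
TSO: 10 outcomes — {000 002 010 012 020 022 210 212 220 222}
PSO: 12 outcomes — {000 002 010 012 020 022 200 202 210 212 220 222}
target 202 ∈ {PSO}

SC:no TSO:no PSO:yes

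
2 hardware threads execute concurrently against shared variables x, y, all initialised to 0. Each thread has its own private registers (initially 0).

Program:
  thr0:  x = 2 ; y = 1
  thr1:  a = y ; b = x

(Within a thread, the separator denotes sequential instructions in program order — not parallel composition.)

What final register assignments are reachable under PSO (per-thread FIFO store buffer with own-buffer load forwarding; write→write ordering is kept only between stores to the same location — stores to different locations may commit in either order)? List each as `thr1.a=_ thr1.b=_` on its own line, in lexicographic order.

outcome vector order: (thr1.a,thr1.b)
|PSO outcomes| = 4

thr1.a=0 thr1.b=0
thr1.a=0 thr1.b=2
thr1.a=1 thr1.b=0
thr1.a=1 thr1.b=2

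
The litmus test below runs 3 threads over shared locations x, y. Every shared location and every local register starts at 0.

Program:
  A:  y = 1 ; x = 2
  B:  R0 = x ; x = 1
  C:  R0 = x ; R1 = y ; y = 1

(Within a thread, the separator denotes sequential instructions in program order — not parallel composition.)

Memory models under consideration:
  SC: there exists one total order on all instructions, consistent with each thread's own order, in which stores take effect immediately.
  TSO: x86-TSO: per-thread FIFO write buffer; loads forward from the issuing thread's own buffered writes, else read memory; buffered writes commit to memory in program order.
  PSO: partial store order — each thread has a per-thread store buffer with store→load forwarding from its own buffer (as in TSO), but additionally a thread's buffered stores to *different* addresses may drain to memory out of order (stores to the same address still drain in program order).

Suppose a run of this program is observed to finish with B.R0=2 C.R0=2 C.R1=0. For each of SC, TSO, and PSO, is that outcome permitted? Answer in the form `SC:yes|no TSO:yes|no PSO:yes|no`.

outcome vector order: (B.R0,C.R0,C.R1)
SC: 9 outcomes — {<0 0 0>; <0 0 1>; <0 1 0>; <0 1 1>; <0 2 1>; <2 0 0>; <2 0 1>; <2 1 1>; <2 2 1>}
TSO: 9 outcomes — {<0 0 0>; <0 0 1>; <0 1 0>; <0 1 1>; <0 2 1>; <2 0 0>; <2 0 1>; <2 1 1>; <2 2 1>}
PSO: 12 outcomes — {<0 0 0>; <0 0 1>; <0 1 0>; <0 1 1>; <0 2 0>; <0 2 1>; <2 0 0>; <2 0 1>; <2 1 0>; <2 1 1>; <2 2 0>; <2 2 1>}
target <2 2 0> ∈ {PSO}

SC:no TSO:no PSO:yes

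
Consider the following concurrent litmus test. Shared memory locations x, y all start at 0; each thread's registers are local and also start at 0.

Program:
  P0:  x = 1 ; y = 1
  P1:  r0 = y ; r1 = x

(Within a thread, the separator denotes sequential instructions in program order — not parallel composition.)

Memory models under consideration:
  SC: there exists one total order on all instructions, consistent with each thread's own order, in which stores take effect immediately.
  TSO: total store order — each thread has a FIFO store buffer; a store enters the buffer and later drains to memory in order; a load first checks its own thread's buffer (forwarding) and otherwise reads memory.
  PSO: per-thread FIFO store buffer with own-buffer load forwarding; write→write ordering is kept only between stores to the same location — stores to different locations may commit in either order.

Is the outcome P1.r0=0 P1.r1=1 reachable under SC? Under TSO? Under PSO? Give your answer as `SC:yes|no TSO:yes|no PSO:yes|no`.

SC:yes TSO:yes PSO:yes

outcome vector order: (P1.r0,P1.r1)
[SC] allowed = {0/0 0/1 1/1}
[TSO] allowed = {0/0 0/1 1/1}
[PSO] allowed = {0/0 0/1 1/0 1/1}
target 0/1 ∈ {SC,TSO,PSO}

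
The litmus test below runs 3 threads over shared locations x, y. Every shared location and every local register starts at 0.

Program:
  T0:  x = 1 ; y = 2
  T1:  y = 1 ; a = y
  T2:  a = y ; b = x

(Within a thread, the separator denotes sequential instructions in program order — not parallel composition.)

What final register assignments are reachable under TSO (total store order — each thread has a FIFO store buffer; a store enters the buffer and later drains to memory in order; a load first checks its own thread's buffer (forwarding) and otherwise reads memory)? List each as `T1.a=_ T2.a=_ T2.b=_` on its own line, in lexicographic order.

outcome vector order: (T1.a,T2.a,T2.b)
|TSO outcomes| = 10

T1.a=1 T2.a=0 T2.b=0
T1.a=1 T2.a=0 T2.b=1
T1.a=1 T2.a=1 T2.b=0
T1.a=1 T2.a=1 T2.b=1
T1.a=1 T2.a=2 T2.b=1
T1.a=2 T2.a=0 T2.b=0
T1.a=2 T2.a=0 T2.b=1
T1.a=2 T2.a=1 T2.b=0
T1.a=2 T2.a=1 T2.b=1
T1.a=2 T2.a=2 T2.b=1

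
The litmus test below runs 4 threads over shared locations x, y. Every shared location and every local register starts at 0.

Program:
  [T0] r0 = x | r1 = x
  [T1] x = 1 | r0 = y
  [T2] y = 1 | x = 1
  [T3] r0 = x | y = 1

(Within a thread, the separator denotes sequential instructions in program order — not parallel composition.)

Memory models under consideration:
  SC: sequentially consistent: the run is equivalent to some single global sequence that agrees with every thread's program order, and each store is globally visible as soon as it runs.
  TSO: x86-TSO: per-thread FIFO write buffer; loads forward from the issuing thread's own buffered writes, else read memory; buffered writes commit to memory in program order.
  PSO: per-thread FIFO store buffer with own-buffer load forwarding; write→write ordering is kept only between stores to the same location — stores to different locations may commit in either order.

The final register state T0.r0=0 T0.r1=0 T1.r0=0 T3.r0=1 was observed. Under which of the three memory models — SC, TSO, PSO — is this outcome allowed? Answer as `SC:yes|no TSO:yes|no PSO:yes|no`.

outcome vector order: (T0.r0,T0.r1,T1.r0,T3.r0)
under SC → 0/0/0/0 0/0/0/1 0/0/1/0 0/0/1/1 0/1/0/0 0/1/0/1 0/1/1/0 0/1/1/1 1/1/0/0 1/1/0/1 1/1/1/0 1/1/1/1
under TSO → 0/0/0/0 0/0/0/1 0/0/1/0 0/0/1/1 0/1/0/0 0/1/0/1 0/1/1/0 0/1/1/1 1/1/0/0 1/1/0/1 1/1/1/0 1/1/1/1
under PSO → 0/0/0/0 0/0/0/1 0/0/1/0 0/0/1/1 0/1/0/0 0/1/0/1 0/1/1/0 0/1/1/1 1/1/0/0 1/1/0/1 1/1/1/0 1/1/1/1
target 0/0/0/1 ∈ {SC,TSO,PSO}

SC:yes TSO:yes PSO:yes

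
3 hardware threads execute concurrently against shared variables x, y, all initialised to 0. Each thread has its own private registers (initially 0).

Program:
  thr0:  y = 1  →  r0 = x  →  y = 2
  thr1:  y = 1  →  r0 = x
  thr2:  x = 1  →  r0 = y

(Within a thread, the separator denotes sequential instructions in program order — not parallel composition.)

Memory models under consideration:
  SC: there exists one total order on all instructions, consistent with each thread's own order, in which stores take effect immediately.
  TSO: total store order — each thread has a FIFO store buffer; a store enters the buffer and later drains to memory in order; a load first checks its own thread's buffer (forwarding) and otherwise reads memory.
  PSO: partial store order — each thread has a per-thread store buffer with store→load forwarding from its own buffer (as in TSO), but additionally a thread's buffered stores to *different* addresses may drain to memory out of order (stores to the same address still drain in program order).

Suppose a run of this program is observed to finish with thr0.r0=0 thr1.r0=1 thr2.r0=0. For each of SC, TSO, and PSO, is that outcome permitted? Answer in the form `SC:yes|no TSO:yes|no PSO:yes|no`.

SC:no TSO:yes PSO:yes

outcome vector order: (thr0.r0,thr1.r0,thr2.r0)
under SC → 001, 002, 011, 012, 101, 102, 110, 111, 112
under TSO → 000, 001, 002, 010, 011, 012, 100, 101, 102, 110, 111, 112
under PSO → 000, 001, 002, 010, 011, 012, 100, 101, 102, 110, 111, 112
target 010 ∈ {TSO,PSO}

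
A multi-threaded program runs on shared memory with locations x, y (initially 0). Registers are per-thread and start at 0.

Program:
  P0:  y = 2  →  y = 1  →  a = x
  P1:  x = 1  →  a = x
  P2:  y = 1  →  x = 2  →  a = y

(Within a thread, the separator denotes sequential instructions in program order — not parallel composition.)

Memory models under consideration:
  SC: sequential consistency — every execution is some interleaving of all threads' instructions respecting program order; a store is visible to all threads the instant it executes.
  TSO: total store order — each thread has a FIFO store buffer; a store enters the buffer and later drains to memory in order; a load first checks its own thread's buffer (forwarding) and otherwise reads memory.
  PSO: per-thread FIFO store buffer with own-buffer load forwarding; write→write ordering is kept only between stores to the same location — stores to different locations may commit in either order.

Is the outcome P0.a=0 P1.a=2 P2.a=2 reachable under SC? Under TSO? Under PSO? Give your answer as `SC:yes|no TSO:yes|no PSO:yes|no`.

outcome vector order: (P0.a,P1.a,P2.a)
SC (9): 011; 021; 111; 112; 121; 211; 212; 221; 222
TSO (12): 011; 012; 021; 022; 111; 112; 121; 122; 211; 212; 221; 222
PSO (12): 011; 012; 021; 022; 111; 112; 121; 122; 211; 212; 221; 222
target 022 ∈ {TSO,PSO}

SC:no TSO:yes PSO:yes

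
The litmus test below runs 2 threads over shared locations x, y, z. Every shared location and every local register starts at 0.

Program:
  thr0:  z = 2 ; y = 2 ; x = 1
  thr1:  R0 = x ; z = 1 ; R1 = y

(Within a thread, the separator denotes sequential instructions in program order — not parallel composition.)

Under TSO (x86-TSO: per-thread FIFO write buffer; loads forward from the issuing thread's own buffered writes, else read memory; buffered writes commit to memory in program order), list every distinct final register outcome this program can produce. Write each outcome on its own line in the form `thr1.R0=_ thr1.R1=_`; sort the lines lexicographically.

outcome vector order: (thr1.R0,thr1.R1)
|TSO outcomes| = 3

thr1.R0=0 thr1.R1=0
thr1.R0=0 thr1.R1=2
thr1.R0=1 thr1.R1=2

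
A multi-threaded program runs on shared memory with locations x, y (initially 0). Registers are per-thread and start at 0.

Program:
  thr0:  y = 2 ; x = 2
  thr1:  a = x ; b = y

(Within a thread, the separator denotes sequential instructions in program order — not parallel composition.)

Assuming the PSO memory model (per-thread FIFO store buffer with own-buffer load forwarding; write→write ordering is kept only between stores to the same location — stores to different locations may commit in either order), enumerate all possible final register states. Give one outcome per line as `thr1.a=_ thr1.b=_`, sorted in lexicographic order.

outcome vector order: (thr1.a,thr1.b)
|PSO outcomes| = 4

thr1.a=0 thr1.b=0
thr1.a=0 thr1.b=2
thr1.a=2 thr1.b=0
thr1.a=2 thr1.b=2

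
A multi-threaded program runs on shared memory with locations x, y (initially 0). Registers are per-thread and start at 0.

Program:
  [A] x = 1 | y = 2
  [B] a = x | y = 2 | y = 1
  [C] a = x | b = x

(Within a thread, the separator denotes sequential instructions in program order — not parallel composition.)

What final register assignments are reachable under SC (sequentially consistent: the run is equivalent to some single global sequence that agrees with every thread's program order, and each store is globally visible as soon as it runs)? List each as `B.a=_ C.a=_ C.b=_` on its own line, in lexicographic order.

B.a=0 C.a=0 C.b=0
B.a=0 C.a=0 C.b=1
B.a=0 C.a=1 C.b=1
B.a=1 C.a=0 C.b=0
B.a=1 C.a=0 C.b=1
B.a=1 C.a=1 C.b=1

outcome vector order: (B.a,C.a,C.b)
|SC outcomes| = 6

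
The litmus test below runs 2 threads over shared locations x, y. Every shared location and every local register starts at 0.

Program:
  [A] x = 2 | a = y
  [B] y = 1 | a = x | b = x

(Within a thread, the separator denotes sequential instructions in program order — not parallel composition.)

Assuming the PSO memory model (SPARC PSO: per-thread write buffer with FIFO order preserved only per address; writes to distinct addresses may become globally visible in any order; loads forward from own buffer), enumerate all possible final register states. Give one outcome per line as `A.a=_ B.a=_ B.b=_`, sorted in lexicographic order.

outcome vector order: (A.a,B.a,B.b)
|PSO outcomes| = 6

A.a=0 B.a=0 B.b=0
A.a=0 B.a=0 B.b=2
A.a=0 B.a=2 B.b=2
A.a=1 B.a=0 B.b=0
A.a=1 B.a=0 B.b=2
A.a=1 B.a=2 B.b=2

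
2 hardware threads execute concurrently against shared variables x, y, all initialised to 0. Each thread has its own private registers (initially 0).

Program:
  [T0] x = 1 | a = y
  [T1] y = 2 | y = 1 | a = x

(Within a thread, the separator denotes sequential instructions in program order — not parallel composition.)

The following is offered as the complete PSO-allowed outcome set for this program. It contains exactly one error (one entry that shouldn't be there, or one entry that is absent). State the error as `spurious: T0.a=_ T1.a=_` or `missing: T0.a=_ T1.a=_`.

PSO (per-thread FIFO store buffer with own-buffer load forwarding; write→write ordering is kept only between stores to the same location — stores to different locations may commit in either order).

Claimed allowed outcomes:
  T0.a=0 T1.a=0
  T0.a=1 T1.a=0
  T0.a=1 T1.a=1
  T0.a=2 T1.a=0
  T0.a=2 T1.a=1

outcome vector order: (T0.a,T1.a)
under PSO → 00, 01, 10, 11, 20, 21
PSO∖claimed = {01}

missing: T0.a=0 T1.a=1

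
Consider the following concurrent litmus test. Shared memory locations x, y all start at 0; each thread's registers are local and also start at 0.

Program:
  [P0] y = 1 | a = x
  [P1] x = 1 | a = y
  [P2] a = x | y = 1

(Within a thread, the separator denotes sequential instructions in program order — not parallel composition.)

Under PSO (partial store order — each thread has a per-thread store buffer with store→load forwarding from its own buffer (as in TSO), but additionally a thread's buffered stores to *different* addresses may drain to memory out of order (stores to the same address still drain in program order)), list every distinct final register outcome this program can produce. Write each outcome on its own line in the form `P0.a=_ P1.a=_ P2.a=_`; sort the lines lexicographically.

outcome vector order: (P0.a,P1.a,P2.a)
|PSO outcomes| = 8

P0.a=0 P1.a=0 P2.a=0
P0.a=0 P1.a=0 P2.a=1
P0.a=0 P1.a=1 P2.a=0
P0.a=0 P1.a=1 P2.a=1
P0.a=1 P1.a=0 P2.a=0
P0.a=1 P1.a=0 P2.a=1
P0.a=1 P1.a=1 P2.a=0
P0.a=1 P1.a=1 P2.a=1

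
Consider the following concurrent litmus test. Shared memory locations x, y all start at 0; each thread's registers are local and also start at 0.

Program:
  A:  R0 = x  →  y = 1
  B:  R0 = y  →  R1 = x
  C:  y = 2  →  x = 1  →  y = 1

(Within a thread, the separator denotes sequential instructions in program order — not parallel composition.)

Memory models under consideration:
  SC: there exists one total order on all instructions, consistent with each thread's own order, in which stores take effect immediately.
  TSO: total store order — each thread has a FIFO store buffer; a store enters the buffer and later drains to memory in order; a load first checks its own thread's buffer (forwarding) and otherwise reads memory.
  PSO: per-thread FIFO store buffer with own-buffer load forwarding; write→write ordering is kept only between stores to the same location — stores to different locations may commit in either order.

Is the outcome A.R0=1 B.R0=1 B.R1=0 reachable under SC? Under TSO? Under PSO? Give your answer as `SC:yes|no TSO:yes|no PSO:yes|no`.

outcome vector order: (A.R0,B.R0,B.R1)
[SC] allowed = {<0 0 0>, <0 0 1>, <0 1 0>, <0 1 1>, <0 2 0>, <0 2 1>, <1 0 0>, <1 0 1>, <1 1 1>, <1 2 0>, <1 2 1>}
[TSO] allowed = {<0 0 0>, <0 0 1>, <0 1 0>, <0 1 1>, <0 2 0>, <0 2 1>, <1 0 0>, <1 0 1>, <1 1 1>, <1 2 0>, <1 2 1>}
[PSO] allowed = {<0 0 0>, <0 0 1>, <0 1 0>, <0 1 1>, <0 2 0>, <0 2 1>, <1 0 0>, <1 0 1>, <1 1 0>, <1 1 1>, <1 2 0>, <1 2 1>}
target <1 1 0> ∈ {PSO}

SC:no TSO:no PSO:yes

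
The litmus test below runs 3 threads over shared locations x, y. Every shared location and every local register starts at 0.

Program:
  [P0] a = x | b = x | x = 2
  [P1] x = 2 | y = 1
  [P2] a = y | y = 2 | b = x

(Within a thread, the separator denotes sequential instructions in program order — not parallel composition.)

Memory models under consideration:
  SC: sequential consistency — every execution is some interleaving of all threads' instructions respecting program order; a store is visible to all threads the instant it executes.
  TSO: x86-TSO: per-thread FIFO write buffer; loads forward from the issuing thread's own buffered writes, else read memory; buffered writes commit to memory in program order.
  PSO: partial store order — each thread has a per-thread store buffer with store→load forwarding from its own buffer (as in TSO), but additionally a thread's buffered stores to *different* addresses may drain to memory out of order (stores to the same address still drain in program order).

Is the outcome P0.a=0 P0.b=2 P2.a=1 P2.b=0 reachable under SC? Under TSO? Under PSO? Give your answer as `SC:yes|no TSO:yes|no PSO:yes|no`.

outcome vector order: (P0.a,P0.b,P2.a,P2.b)
SC (9): 0/0/0/0; 0/0/0/2; 0/0/1/2; 0/2/0/0; 0/2/0/2; 0/2/1/2; 2/2/0/0; 2/2/0/2; 2/2/1/2
TSO (9): 0/0/0/0; 0/0/0/2; 0/0/1/2; 0/2/0/0; 0/2/0/2; 0/2/1/2; 2/2/0/0; 2/2/0/2; 2/2/1/2
PSO (12): 0/0/0/0; 0/0/0/2; 0/0/1/0; 0/0/1/2; 0/2/0/0; 0/2/0/2; 0/2/1/0; 0/2/1/2; 2/2/0/0; 2/2/0/2; 2/2/1/0; 2/2/1/2
target 0/2/1/0 ∈ {PSO}

SC:no TSO:no PSO:yes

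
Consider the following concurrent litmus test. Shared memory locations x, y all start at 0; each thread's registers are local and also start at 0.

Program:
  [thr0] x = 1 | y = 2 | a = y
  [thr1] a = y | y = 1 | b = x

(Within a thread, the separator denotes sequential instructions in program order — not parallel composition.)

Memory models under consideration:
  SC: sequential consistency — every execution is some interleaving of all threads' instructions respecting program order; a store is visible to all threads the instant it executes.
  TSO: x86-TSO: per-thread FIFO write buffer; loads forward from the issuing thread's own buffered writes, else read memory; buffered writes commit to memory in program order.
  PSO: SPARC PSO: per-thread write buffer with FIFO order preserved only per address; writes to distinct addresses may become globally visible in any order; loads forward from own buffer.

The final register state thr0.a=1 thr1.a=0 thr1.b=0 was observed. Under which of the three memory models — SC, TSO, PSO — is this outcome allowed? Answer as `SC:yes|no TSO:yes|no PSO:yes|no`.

outcome vector order: (thr0.a,thr1.a,thr1.b)
[SC] allowed = {101, 121, 200, 201, 221}
[TSO] allowed = {100, 101, 121, 200, 201, 221}
[PSO] allowed = {100, 101, 120, 121, 200, 201, 220, 221}
target 100 ∈ {TSO,PSO}

SC:no TSO:yes PSO:yes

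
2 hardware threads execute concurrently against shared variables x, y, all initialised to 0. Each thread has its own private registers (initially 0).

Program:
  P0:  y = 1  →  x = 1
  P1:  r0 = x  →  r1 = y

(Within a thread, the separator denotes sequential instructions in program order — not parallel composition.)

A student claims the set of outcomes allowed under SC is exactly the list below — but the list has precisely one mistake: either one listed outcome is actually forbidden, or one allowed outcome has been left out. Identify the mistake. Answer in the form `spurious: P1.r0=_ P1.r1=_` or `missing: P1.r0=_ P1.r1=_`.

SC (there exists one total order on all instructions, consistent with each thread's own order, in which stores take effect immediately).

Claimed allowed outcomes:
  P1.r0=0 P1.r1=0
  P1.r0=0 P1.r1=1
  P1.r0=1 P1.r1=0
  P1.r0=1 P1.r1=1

outcome vector order: (P1.r0,P1.r1)
under SC → 0/0; 0/1; 1/1
claimed∖SC = {1/0}

spurious: P1.r0=1 P1.r1=0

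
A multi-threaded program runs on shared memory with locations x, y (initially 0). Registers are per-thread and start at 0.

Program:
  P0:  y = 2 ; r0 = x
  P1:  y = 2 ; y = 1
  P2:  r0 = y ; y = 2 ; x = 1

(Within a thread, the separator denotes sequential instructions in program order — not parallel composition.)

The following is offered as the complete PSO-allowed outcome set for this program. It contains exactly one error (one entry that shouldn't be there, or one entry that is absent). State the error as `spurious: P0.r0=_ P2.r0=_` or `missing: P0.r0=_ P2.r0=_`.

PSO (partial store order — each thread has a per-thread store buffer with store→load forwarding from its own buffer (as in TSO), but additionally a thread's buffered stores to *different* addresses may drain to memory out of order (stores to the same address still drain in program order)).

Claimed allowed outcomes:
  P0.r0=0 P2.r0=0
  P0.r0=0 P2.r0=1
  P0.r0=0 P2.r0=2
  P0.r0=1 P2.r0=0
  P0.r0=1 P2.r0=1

missing: P0.r0=1 P2.r0=2

outcome vector order: (P0.r0,P2.r0)
PSO (6): 0/0; 0/1; 0/2; 1/0; 1/1; 1/2
PSO∖claimed = {1/2}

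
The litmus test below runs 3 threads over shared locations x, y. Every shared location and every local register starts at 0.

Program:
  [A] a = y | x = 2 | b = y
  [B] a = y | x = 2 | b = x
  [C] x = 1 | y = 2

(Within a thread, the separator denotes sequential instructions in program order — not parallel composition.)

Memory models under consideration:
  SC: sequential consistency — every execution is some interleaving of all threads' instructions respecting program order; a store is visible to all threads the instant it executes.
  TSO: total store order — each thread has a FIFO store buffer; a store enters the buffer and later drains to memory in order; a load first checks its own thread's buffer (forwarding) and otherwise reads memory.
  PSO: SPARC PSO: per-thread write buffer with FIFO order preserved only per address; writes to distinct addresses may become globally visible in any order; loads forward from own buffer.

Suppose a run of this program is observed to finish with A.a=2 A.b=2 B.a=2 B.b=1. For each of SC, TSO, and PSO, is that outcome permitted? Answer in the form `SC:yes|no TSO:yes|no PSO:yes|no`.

outcome vector order: (A.a,A.b,B.a,B.b)
under SC → 0001; 0002; 0022; 0201; 0202; 0222; 2201; 2202; 2222
under TSO → 0001; 0002; 0022; 0201; 0202; 0222; 2201; 2202; 2222
under PSO → 0001; 0002; 0021; 0022; 0201; 0202; 0221; 0222; 2201; 2202; 2221; 2222
target 2221 ∈ {PSO}

SC:no TSO:no PSO:yes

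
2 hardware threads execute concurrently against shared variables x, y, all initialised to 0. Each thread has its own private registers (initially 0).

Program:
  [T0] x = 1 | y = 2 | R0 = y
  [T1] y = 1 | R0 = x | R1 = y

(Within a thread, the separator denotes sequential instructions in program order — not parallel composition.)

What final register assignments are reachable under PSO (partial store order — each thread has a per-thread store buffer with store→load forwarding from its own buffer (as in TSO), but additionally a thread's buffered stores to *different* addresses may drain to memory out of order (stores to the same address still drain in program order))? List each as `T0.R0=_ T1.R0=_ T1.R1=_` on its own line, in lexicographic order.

outcome vector order: (T0.R0,T1.R0,T1.R1)
|PSO outcomes| = 6

T0.R0=1 T1.R0=0 T1.R1=1
T0.R0=1 T1.R0=1 T1.R1=1
T0.R0=2 T1.R0=0 T1.R1=1
T0.R0=2 T1.R0=0 T1.R1=2
T0.R0=2 T1.R0=1 T1.R1=1
T0.R0=2 T1.R0=1 T1.R1=2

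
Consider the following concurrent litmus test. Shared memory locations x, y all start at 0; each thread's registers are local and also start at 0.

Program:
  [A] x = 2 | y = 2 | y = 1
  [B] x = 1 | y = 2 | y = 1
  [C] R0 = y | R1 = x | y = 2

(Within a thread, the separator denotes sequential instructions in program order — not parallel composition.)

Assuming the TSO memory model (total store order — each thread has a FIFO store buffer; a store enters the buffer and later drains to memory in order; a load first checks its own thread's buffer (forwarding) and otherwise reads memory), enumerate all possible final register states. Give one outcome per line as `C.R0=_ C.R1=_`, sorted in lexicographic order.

outcome vector order: (C.R0,C.R1)
|TSO outcomes| = 7

C.R0=0 C.R1=0
C.R0=0 C.R1=1
C.R0=0 C.R1=2
C.R0=1 C.R1=1
C.R0=1 C.R1=2
C.R0=2 C.R1=1
C.R0=2 C.R1=2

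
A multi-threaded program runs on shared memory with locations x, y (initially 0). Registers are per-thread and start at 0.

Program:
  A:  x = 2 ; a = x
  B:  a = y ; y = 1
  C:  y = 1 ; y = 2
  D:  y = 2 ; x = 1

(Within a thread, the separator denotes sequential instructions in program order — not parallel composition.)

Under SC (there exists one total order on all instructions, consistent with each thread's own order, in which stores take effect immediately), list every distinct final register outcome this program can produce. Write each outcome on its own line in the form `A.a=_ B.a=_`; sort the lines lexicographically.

outcome vector order: (A.a,B.a)
|SC outcomes| = 6

A.a=1 B.a=0
A.a=1 B.a=1
A.a=1 B.a=2
A.a=2 B.a=0
A.a=2 B.a=1
A.a=2 B.a=2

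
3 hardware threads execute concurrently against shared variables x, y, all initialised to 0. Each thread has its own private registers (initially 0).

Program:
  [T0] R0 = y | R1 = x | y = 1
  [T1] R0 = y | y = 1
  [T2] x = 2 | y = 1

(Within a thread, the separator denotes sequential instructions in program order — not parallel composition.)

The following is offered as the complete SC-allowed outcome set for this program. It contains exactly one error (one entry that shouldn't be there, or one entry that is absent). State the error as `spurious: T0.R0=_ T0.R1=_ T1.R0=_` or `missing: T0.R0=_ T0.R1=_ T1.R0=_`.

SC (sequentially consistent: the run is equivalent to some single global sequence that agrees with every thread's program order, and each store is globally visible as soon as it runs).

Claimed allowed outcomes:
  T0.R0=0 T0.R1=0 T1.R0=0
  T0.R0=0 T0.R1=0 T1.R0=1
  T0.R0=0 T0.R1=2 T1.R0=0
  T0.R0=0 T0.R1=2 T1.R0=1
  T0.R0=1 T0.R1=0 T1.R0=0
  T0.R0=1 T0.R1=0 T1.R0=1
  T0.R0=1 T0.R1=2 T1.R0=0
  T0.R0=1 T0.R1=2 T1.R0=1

outcome vector order: (T0.R0,T0.R1,T1.R0)
SC: 7 outcomes — {(0,0,0), (0,0,1), (0,2,0), (0,2,1), (1,0,0), (1,2,0), (1,2,1)}
claimed∖SC = {(1,0,1)}

spurious: T0.R0=1 T0.R1=0 T1.R0=1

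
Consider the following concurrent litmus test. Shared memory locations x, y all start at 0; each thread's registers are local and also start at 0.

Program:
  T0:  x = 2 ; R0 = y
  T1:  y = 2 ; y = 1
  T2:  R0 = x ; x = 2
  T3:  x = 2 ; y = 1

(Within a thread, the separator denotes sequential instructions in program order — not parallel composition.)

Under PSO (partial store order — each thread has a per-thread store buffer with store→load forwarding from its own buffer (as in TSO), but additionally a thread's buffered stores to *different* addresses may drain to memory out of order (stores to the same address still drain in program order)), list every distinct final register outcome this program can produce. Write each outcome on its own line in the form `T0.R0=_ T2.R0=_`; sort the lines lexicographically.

outcome vector order: (T0.R0,T2.R0)
|PSO outcomes| = 6

T0.R0=0 T2.R0=0
T0.R0=0 T2.R0=2
T0.R0=1 T2.R0=0
T0.R0=1 T2.R0=2
T0.R0=2 T2.R0=0
T0.R0=2 T2.R0=2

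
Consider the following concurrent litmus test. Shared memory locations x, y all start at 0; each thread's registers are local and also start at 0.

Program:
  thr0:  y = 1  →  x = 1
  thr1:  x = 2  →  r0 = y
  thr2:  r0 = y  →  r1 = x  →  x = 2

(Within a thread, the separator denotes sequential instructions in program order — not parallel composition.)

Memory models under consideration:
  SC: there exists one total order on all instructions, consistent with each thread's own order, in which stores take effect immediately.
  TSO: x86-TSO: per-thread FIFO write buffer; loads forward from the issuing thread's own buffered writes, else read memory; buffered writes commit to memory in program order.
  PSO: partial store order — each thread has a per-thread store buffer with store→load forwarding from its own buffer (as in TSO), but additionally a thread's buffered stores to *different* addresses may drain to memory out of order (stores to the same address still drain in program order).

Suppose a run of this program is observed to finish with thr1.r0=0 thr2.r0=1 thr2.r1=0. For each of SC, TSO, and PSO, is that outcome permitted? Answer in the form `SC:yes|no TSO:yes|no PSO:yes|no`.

SC:no TSO:yes PSO:yes

outcome vector order: (thr1.r0,thr2.r0,thr2.r1)
SC (11): 000 001 002 011 012 100 101 102 110 111 112
TSO (12): 000 001 002 010 011 012 100 101 102 110 111 112
PSO (12): 000 001 002 010 011 012 100 101 102 110 111 112
target 010 ∈ {TSO,PSO}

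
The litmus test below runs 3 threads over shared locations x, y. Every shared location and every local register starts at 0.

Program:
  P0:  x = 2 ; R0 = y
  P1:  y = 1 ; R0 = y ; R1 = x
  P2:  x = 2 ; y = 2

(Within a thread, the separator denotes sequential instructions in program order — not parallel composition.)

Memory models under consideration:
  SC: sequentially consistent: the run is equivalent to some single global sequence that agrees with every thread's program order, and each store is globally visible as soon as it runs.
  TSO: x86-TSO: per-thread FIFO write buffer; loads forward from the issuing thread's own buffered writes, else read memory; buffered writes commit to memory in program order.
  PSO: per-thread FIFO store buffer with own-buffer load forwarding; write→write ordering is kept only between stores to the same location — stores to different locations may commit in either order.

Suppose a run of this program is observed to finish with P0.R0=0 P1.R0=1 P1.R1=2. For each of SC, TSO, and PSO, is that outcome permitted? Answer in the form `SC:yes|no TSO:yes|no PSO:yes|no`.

SC:yes TSO:yes PSO:yes

outcome vector order: (P0.R0,P1.R0,P1.R1)
SC: 8 outcomes — {(0,1,2), (0,2,2), (1,1,0), (1,1,2), (1,2,2), (2,1,0), (2,1,2), (2,2,2)}
TSO: 9 outcomes — {(0,1,0), (0,1,2), (0,2,2), (1,1,0), (1,1,2), (1,2,2), (2,1,0), (2,1,2), (2,2,2)}
PSO: 12 outcomes — {(0,1,0), (0,1,2), (0,2,0), (0,2,2), (1,1,0), (1,1,2), (1,2,0), (1,2,2), (2,1,0), (2,1,2), (2,2,0), (2,2,2)}
target (0,1,2) ∈ {SC,TSO,PSO}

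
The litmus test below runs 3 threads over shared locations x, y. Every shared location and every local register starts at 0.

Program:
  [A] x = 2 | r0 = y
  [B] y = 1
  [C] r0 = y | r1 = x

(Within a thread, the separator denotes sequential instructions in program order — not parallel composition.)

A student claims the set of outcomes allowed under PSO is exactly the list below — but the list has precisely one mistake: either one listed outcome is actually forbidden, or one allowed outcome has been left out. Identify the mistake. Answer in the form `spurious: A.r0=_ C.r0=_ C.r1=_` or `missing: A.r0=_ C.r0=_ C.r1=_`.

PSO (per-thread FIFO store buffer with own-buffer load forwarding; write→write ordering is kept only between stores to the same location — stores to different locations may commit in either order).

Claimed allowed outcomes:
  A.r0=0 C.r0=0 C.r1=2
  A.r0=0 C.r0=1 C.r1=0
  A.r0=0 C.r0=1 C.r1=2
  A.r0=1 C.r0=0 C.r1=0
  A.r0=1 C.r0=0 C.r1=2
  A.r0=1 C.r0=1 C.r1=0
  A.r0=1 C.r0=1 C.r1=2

missing: A.r0=0 C.r0=0 C.r1=0

outcome vector order: (A.r0,C.r0,C.r1)
PSO (8): 000, 002, 010, 012, 100, 102, 110, 112
PSO∖claimed = {000}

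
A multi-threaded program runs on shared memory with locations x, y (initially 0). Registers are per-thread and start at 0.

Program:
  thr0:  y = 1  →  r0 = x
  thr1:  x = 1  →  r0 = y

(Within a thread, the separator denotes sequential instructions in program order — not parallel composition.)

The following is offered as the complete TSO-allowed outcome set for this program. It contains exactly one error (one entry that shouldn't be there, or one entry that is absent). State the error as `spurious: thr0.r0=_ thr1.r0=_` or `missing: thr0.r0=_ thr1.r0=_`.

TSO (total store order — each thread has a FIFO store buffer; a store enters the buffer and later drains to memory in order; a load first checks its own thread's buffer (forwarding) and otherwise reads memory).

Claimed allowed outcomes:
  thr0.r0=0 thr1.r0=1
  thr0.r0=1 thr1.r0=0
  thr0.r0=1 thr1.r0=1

missing: thr0.r0=0 thr1.r0=0

outcome vector order: (thr0.r0,thr1.r0)
TSO: 4 outcomes — {<0 0>, <0 1>, <1 0>, <1 1>}
TSO∖claimed = {<0 0>}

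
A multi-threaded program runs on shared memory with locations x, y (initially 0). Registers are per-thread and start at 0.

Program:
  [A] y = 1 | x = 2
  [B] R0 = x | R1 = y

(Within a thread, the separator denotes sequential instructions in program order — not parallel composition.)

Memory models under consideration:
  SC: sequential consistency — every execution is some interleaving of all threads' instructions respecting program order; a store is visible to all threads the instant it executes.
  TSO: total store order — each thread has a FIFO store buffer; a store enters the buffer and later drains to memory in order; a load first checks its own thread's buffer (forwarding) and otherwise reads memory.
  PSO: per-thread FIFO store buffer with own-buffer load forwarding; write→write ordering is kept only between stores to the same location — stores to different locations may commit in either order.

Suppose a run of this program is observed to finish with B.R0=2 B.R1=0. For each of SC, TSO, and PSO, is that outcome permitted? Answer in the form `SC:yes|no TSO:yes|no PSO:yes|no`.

outcome vector order: (B.R0,B.R1)
[SC] allowed = {<0 0> <0 1> <2 1>}
[TSO] allowed = {<0 0> <0 1> <2 1>}
[PSO] allowed = {<0 0> <0 1> <2 0> <2 1>}
target <2 0> ∈ {PSO}

SC:no TSO:no PSO:yes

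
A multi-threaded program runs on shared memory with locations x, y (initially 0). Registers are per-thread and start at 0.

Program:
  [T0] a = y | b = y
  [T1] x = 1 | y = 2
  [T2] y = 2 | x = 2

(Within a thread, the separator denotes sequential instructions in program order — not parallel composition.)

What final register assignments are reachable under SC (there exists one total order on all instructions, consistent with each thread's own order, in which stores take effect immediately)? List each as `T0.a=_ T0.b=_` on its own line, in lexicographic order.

T0.a=0 T0.b=0
T0.a=0 T0.b=2
T0.a=2 T0.b=2

outcome vector order: (T0.a,T0.b)
|SC outcomes| = 3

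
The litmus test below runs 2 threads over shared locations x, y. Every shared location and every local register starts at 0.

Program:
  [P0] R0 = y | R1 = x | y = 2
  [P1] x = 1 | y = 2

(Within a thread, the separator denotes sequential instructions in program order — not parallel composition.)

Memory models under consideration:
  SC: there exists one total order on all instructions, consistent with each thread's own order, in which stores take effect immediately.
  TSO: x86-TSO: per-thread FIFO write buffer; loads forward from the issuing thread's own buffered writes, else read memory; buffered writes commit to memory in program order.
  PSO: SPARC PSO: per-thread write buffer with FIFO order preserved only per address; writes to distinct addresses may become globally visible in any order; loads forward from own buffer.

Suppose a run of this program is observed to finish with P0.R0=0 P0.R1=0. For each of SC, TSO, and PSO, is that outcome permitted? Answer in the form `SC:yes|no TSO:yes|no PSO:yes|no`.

outcome vector order: (P0.R0,P0.R1)
under SC → (0,0), (0,1), (2,1)
under TSO → (0,0), (0,1), (2,1)
under PSO → (0,0), (0,1), (2,0), (2,1)
target (0,0) ∈ {SC,TSO,PSO}

SC:yes TSO:yes PSO:yes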